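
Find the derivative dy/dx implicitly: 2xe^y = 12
Differentiate the relation implicitly: treat y = y(x) and apply the chain rule, so every y-derivative picks up a y' = dy/dx factor.

With everything moved to the left-hand side, differentiate term by term:
  d/dx[2x·e^(y)] = 2x·y'·e^(y) + 2e^(y)
  d/dx[-12] = 0

Separating the contributions that come from x directly and those that come through y:
  without y':      2e^(y)
  multiplying y':  2x·e^(y)

so (2e^(y)) + (2x·e^(y))·y' = 0, and therefore
  dy/dx = -(2e^(y))/(2x·e^(y)) = -1/x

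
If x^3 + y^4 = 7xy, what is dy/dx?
Take d/dx of both sides. Since y is implicitly a function of x, the chain rule attaches a y' = dy/dx factor whenever we differentiate through y.

Set F(x, y) = (left side) − (right side), so the curve is F = 0. Differentiating each term of F:
  d/dx[x^3] = 3x^2
  d/dx[-7xy] = -7x·y' - 7y
  d/dx[y^4] = 4y^3·y'

Collecting, the y'-free part is the partial derivative in x and the y' coefficient is the partial derivative in y:
  ∂F/∂x = 3x^2 - 7y
  ∂F/∂y = -7x + 4y^3

so d/dx[F(x, y(x))] = ∂F/∂x + (∂F/∂y)·y' = 0. Rearranging,
  dy/dx = -(∂F/∂x)/(∂F/∂y) = -(3x^2 - 7y)/(-7x + 4y^3) = (3x^2 - 7y)/(7x - 4y^3)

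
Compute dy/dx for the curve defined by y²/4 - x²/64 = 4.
Differentiate both sides with respect to x, treating y as y(x). By the chain rule, any term containing y contributes a factor of y' = dy/dx when we differentiate it.

Move every term to one side and write the relation as F(x, y) = 0. Term by term,
  d/dx[-x^2/64] = -x/32
  d/dx[y^2/4] = y·y'/2
  d/dx[-4] = 0

The pieces without y' make up ∂F/∂x and the coefficient of y' is ∂F/∂y:
  ∂F/∂x = -x/32,
  ∂F/∂y = y/2.

Since d/dx[F] = ∂F/∂x + (∂F/∂y)·y' = 0, solve for y':
  (∂F/∂y)·y' = -∂F/∂x
  dy/dx = -(∂F/∂x)/(∂F/∂y) = -(-x/32)/(y/2) = x/(16y)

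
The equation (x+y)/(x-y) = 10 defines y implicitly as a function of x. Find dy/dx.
Take d/dx of both sides. Since y is implicitly a function of x, the chain rule attaches a y' = dy/dx factor whenever we differentiate through y.

Set F(x, y) = (left side) − (right side), so the curve is F = 0. Differentiating each term of F:
  d/dx[(x + y)/(x - y)] = (y' + 1)/(x - y) + (x + y)(y' - 1)/(x - y)^2
  d/dx[-10] = 0

Collecting, the y'-free part is the partial derivative in x and the y' coefficient is the partial derivative in y:
  ∂F/∂x = 1/(x - y) - (x + y)/(x - y)^2
  ∂F/∂y = 1/(x - y) + (x + y)/(x - y)^2

so d/dx[F(x, y(x))] = ∂F/∂x + (∂F/∂y)·y' = 0. Rearranging,
  dy/dx = -(∂F/∂x)/(∂F/∂y) = -(1/(x - y) - (x + y)/(x - y)^2)/(1/(x - y) + (x + y)/(x - y)^2)
        = -(-2y/(x - y)^2)/(2x/(x - y)^2) = y/x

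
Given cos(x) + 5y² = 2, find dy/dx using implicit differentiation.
Take d/dx of both sides. Since y is implicitly a function of x, the chain rule attaches a y' = dy/dx factor whenever we differentiate through y.

Set F(x, y) = (left side) − (right side), so the curve is F = 0. Differentiating each term of F:
  d/dx[5y^2] = 10y·y'
  d/dx[cos(x)] = -sin(x)
  d/dx[-2] = 0

Collecting, the y'-free part is the partial derivative in x and the y' coefficient is the partial derivative in y:
  ∂F/∂x = -sin(x)
  ∂F/∂y = 10y

so d/dx[F(x, y(x))] = ∂F/∂x + (∂F/∂y)·y' = 0. Rearranging,
  dy/dx = -(∂F/∂x)/(∂F/∂y) = -(-sin(x))/(10y) = sin(x)/(10y)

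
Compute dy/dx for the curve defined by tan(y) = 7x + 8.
Differentiate the relation implicitly: treat y = y(x) and apply the chain rule, so every y-derivative picks up a y' = dy/dx factor.

With everything moved to the left-hand side, differentiate term by term:
  d/dx[-7x] = -7
  d/dx[tan(y)] = y'(tan(y)^2 + 1)
  d/dx[-8] = 0

Separating the contributions that come from x directly and those that come through y:
  without y':      -7
  multiplying y':  tan(y)^2 + 1

so (-7) + (tan(y)^2 + 1)·y' = 0, and therefore
  dy/dx = -(-7)/(tan(y)^2 + 1) = 7cos(y)^2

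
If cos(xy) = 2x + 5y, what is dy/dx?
Apply d/dx to both sides, remembering that y depends on x. Each occurrence of y therefore brings in a y' = dy/dx via the chain rule.

With F(x, y) equal to the left-hand side minus the right, differentiate F term by term:
  d/dx[-2x] = -2
  d/dx[-5y] = -5·y'
  d/dx[cos(xy)] = -(x·y' + y)·sin(xy)
Adding these up, d/dx[F] = 0 becomes
  (-y·sin(xy) - 2) + (-x·sin(xy) - 5)·y' = 0,
so isolating y',
  dy/dx = -(-y·sin(xy) - 2)/(-x·sin(xy) - 5) = -(y·sin(xy) + 2)/(x·sin(xy) + 5)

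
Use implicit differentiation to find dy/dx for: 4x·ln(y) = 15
Differentiate both sides with respect to x, treating y as y(x). By the chain rule, any term containing y contributes a factor of y' = dy/dx when we differentiate it.

Move every term to one side and write the relation as F(x, y) = 0. Term by term,
  d/dx[4x·ln(y)] = 4x·y'/y + 4ln(y)
  d/dx[-15] = 0

The pieces without y' make up ∂F/∂x and the coefficient of y' is ∂F/∂y:
  ∂F/∂x = 4ln(y),
  ∂F/∂y = 4x/y.

Since d/dx[F] = ∂F/∂x + (∂F/∂y)·y' = 0, solve for y':
  (∂F/∂y)·y' = -∂F/∂x
  dy/dx = -(∂F/∂x)/(∂F/∂y) = -(4ln(y))/(4x/y) = -y·ln(y)/x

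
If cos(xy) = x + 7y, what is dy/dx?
Take d/dx of both sides. Since y is implicitly a function of x, the chain rule attaches a y' = dy/dx factor whenever we differentiate through y.

Set F(x, y) = (left side) − (right side), so the curve is F = 0. Differentiating each term of F:
  d/dx[-x] = -1
  d/dx[-7y] = -7·y'
  d/dx[cos(xy)] = -(x·y' + y)·sin(xy)

Collecting, the y'-free part is the partial derivative in x and the y' coefficient is the partial derivative in y:
  ∂F/∂x = -y·sin(xy) - 1
  ∂F/∂y = -x·sin(xy) - 7

so d/dx[F(x, y(x))] = ∂F/∂x + (∂F/∂y)·y' = 0. Rearranging,
  dy/dx = -(∂F/∂x)/(∂F/∂y) = -(-y·sin(xy) - 1)/(-x·sin(xy) - 7) = -(y·sin(xy) + 1)/(x·sin(xy) + 7)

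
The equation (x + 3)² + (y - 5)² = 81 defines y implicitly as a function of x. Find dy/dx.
Apply d/dx to both sides, remembering that y depends on x. Each occurrence of y therefore brings in a y' = dy/dx via the chain rule.

With F(x, y) equal to the left-hand side minus the right, differentiate F term by term:
  d/dx[(x + 3)^2] = 2x + 6
  d/dx[(y - 5)^2] = 2·y'(y - 5)
  d/dx[-81] = 0
Adding these up, d/dx[F] = 0 becomes
  (2x + 6) + (2y - 10)·y' = 0,
so isolating y',
  dy/dx = -(2x + 6)/(2y - 10) = (-x - 3)/(y - 5)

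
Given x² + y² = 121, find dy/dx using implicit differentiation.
Differentiate the relation implicitly: treat y = y(x) and apply the chain rule, so every y-derivative picks up a y' = dy/dx factor.

With everything moved to the left-hand side, differentiate term by term:
  d/dx[x^2] = 2x
  d/dx[y^2] = 2y·y'
  d/dx[-121] = 0

Separating the contributions that come from x directly and those that come through y:
  without y':      2x
  multiplying y':  2y

so (2x) + (2y)·y' = 0, and therefore
  dy/dx = -(2x)/(2y) = -x/y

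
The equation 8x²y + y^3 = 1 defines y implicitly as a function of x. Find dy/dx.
Differentiate both sides with respect to x, treating y as y(x). By the chain rule, any term containing y contributes a factor of y' = dy/dx when we differentiate it.

Move every term to one side and write the relation as F(x, y) = 0. Term by term,
  d/dx[8x^2y] = 8x^2·y' + 16xy
  d/dx[y^3] = 3y^2·y'
  d/dx[-1] = 0

The pieces without y' make up ∂F/∂x and the coefficient of y' is ∂F/∂y:
  ∂F/∂x = 16xy,
  ∂F/∂y = 8x^2 + 3y^2.

Since d/dx[F] = ∂F/∂x + (∂F/∂y)·y' = 0, solve for y':
  (∂F/∂y)·y' = -∂F/∂x
  dy/dx = -(∂F/∂x)/(∂F/∂y) = -(16xy)/(8x^2 + 3y^2) = -16xy/(8x^2 + 3y^2)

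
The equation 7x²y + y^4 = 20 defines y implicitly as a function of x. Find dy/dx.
Differentiate both sides with respect to x, treating y as y(x). By the chain rule, any term containing y contributes a factor of y' = dy/dx when we differentiate it.

Move every term to one side and write the relation as F(x, y) = 0. Term by term,
  d/dx[7x^2y] = 7x^2·y' + 14xy
  d/dx[y^4] = 4y^3·y'
  d/dx[-20] = 0

The pieces without y' make up ∂F/∂x and the coefficient of y' is ∂F/∂y:
  ∂F/∂x = 14xy,
  ∂F/∂y = 7x^2 + 4y^3.

Since d/dx[F] = ∂F/∂x + (∂F/∂y)·y' = 0, solve for y':
  (∂F/∂y)·y' = -∂F/∂x
  dy/dx = -(∂F/∂x)/(∂F/∂y) = -(14xy)/(7x^2 + 4y^3) = -14xy/(7x^2 + 4y^3)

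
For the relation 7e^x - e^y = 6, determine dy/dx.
Differentiate the relation implicitly: treat y = y(x) and apply the chain rule, so every y-derivative picks up a y' = dy/dx factor.

With everything moved to the left-hand side, differentiate term by term:
  d/dx[7e^(x)] = 7e^(x)
  d/dx[-e^(y)] = -y'·e^(y)
  d/dx[-6] = 0

Separating the contributions that come from x directly and those that come through y:
  without y':      7e^(x)
  multiplying y':  -e^(y)

so (7e^(x)) + (-e^(y))·y' = 0, and therefore
  dy/dx = -(7e^(x))/(-e^(y)) = 7e^(x - y)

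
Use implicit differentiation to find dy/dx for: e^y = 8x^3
Take d/dx of both sides. Since y is implicitly a function of x, the chain rule attaches a y' = dy/dx factor whenever we differentiate through y.

Set F(x, y) = (left side) − (right side), so the curve is F = 0. Differentiating each term of F:
  d/dx[-8x^3] = -24x^2
  d/dx[e^(y)] = y'·e^(y)

Collecting, the y'-free part is the partial derivative in x and the y' coefficient is the partial derivative in y:
  ∂F/∂x = -24x^2
  ∂F/∂y = e^(y)

so d/dx[F(x, y(x))] = ∂F/∂x + (∂F/∂y)·y' = 0. Rearranging,
  dy/dx = -(∂F/∂x)/(∂F/∂y) = -(-24x^2)/(e^(y)) = 24x^2e^(-y)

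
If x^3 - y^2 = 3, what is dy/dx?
Take d/dx of both sides. Since y is implicitly a function of x, the chain rule attaches a y' = dy/dx factor whenever we differentiate through y.

Set F(x, y) = (left side) − (right side), so the curve is F = 0. Differentiating each term of F:
  d/dx[x^3] = 3x^2
  d/dx[-y^2] = -2y·y'
  d/dx[-3] = 0

Collecting, the y'-free part is the partial derivative in x and the y' coefficient is the partial derivative in y:
  ∂F/∂x = 3x^2
  ∂F/∂y = -2y

so d/dx[F(x, y(x))] = ∂F/∂x + (∂F/∂y)·y' = 0. Rearranging,
  dy/dx = -(∂F/∂x)/(∂F/∂y) = -(3x^2)/(-2y) = 3x^2/(2y)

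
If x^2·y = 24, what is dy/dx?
Take d/dx of both sides. Since y is implicitly a function of x, the chain rule attaches a y' = dy/dx factor whenever we differentiate through y.

Set F(x, y) = (left side) − (right side), so the curve is F = 0. Differentiating each term of F:
  d/dx[x^2y] = x^2·y' + 2xy
  d/dx[-24] = 0

Collecting, the y'-free part is the partial derivative in x and the y' coefficient is the partial derivative in y:
  ∂F/∂x = 2xy
  ∂F/∂y = x^2

so d/dx[F(x, y(x))] = ∂F/∂x + (∂F/∂y)·y' = 0. Rearranging,
  dy/dx = -(∂F/∂x)/(∂F/∂y) = -(2xy)/(x^2) = -2y/x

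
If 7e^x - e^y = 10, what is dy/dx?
Apply d/dx to both sides, remembering that y depends on x. Each occurrence of y therefore brings in a y' = dy/dx via the chain rule.

With F(x, y) equal to the left-hand side minus the right, differentiate F term by term:
  d/dx[7e^(x)] = 7e^(x)
  d/dx[-e^(y)] = -y'·e^(y)
  d/dx[-10] = 0
Adding these up, d/dx[F] = 0 becomes
  (7e^(x)) + (-e^(y))·y' = 0,
so isolating y',
  dy/dx = -(7e^(x))/(-e^(y)) = 7e^(x - y)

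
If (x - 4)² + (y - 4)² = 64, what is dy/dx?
Take d/dx of both sides. Since y is implicitly a function of x, the chain rule attaches a y' = dy/dx factor whenever we differentiate through y.

Set F(x, y) = (left side) − (right side), so the curve is F = 0. Differentiating each term of F:
  d/dx[(x - 4)^2] = 2x - 8
  d/dx[(y - 4)^2] = 2·y'(y - 4)
  d/dx[-64] = 0

Collecting, the y'-free part is the partial derivative in x and the y' coefficient is the partial derivative in y:
  ∂F/∂x = 2x - 8
  ∂F/∂y = 2y - 8

so d/dx[F(x, y(x))] = ∂F/∂x + (∂F/∂y)·y' = 0. Rearranging,
  dy/dx = -(∂F/∂x)/(∂F/∂y) = -(2x - 8)/(2y - 8) = (4 - x)/(y - 4)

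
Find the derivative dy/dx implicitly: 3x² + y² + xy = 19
Apply d/dx to both sides, remembering that y depends on x. Each occurrence of y therefore brings in a y' = dy/dx via the chain rule.

With F(x, y) equal to the left-hand side minus the right, differentiate F term by term:
  d/dx[3x^2] = 6x
  d/dx[xy] = x·y' + y
  d/dx[y^2] = 2y·y'
  d/dx[-19] = 0
Adding these up, d/dx[F] = 0 becomes
  (6x + y) + (x + 2y)·y' = 0,
so isolating y',
  dy/dx = -(6x + y)/(x + 2y) = (-6x - y)/(x + 2y)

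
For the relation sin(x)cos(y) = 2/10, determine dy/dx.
Differentiate both sides with respect to x, treating y as y(x). By the chain rule, any term containing y contributes a factor of y' = dy/dx when we differentiate it.

Move every term to one side and write the relation as F(x, y) = 0. Term by term,
  d/dx[sin(x)·cos(y)] = -y'·sin(x)·sin(y) + cos(x)·cos(y)
  d/dx[-1/5] = 0

The pieces without y' make up ∂F/∂x and the coefficient of y' is ∂F/∂y:
  ∂F/∂x = cos(x)·cos(y),
  ∂F/∂y = -sin(x)·sin(y).

Since d/dx[F] = ∂F/∂x + (∂F/∂y)·y' = 0, solve for y':
  (∂F/∂y)·y' = -∂F/∂x
  dy/dx = -(∂F/∂x)/(∂F/∂y) = -(cos(x)·cos(y))/(-sin(x)·sin(y)) = 1/(tan(x)·tan(y))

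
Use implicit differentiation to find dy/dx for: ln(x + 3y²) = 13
Apply d/dx to both sides, remembering that y depends on x. Each occurrence of y therefore brings in a y' = dy/dx via the chain rule.

With F(x, y) equal to the left-hand side minus the right, differentiate F term by term:
  d/dx[ln(x + 3y^2)] = (6y·y' + 1)/(x + 3y^2)
  d/dx[-13] = 0
Adding these up, d/dx[F] = 0 becomes
  (1/(x + 3y^2)) + (6y/(x + 3y^2))·y' = 0,
so isolating y',
  dy/dx = -(1/(x + 3y^2))/(6y/(x + 3y^2)) = -1/(6y)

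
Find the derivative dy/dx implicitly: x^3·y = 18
Take d/dx of both sides. Since y is implicitly a function of x, the chain rule attaches a y' = dy/dx factor whenever we differentiate through y.

Set F(x, y) = (left side) − (right side), so the curve is F = 0. Differentiating each term of F:
  d/dx[x^3y] = x^3·y' + 3x^2y
  d/dx[-18] = 0

Collecting, the y'-free part is the partial derivative in x and the y' coefficient is the partial derivative in y:
  ∂F/∂x = 3x^2y
  ∂F/∂y = x^3

so d/dx[F(x, y(x))] = ∂F/∂x + (∂F/∂y)·y' = 0. Rearranging,
  dy/dx = -(∂F/∂x)/(∂F/∂y) = -(3x^2y)/(x^3) = -3y/x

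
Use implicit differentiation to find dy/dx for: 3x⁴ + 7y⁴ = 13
Differentiate the relation implicitly: treat y = y(x) and apply the chain rule, so every y-derivative picks up a y' = dy/dx factor.

With everything moved to the left-hand side, differentiate term by term:
  d/dx[3x^4] = 12x^3
  d/dx[7y^4] = 28y^3·y'
  d/dx[-13] = 0

Separating the contributions that come from x directly and those that come through y:
  without y':      12x^3
  multiplying y':  28y^3

so (12x^3) + (28y^3)·y' = 0, and therefore
  dy/dx = -(12x^3)/(28y^3) = -3x^3/(7y^3)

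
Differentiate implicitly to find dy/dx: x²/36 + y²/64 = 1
Take d/dx of both sides. Since y is implicitly a function of x, the chain rule attaches a y' = dy/dx factor whenever we differentiate through y.

Set F(x, y) = (left side) − (right side), so the curve is F = 0. Differentiating each term of F:
  d/dx[x^2/36] = x/18
  d/dx[y^2/64] = y·y'/32
  d/dx[-1] = 0

Collecting, the y'-free part is the partial derivative in x and the y' coefficient is the partial derivative in y:
  ∂F/∂x = x/18
  ∂F/∂y = y/32

so d/dx[F(x, y(x))] = ∂F/∂x + (∂F/∂y)·y' = 0. Rearranging,
  dy/dx = -(∂F/∂x)/(∂F/∂y) = -(x/18)/(y/32) = -16x/(9y)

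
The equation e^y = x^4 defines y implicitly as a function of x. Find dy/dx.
Take d/dx of both sides. Since y is implicitly a function of x, the chain rule attaches a y' = dy/dx factor whenever we differentiate through y.

Set F(x, y) = (left side) − (right side), so the curve is F = 0. Differentiating each term of F:
  d/dx[-x^4] = -4x^3
  d/dx[e^(y)] = y'·e^(y)

Collecting, the y'-free part is the partial derivative in x and the y' coefficient is the partial derivative in y:
  ∂F/∂x = -4x^3
  ∂F/∂y = e^(y)

so d/dx[F(x, y(x))] = ∂F/∂x + (∂F/∂y)·y' = 0. Rearranging,
  dy/dx = -(∂F/∂x)/(∂F/∂y) = -(-4x^3)/(e^(y)) = 4x^3e^(-y)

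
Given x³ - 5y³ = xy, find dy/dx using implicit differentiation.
Differentiate both sides with respect to x, treating y as y(x). By the chain rule, any term containing y contributes a factor of y' = dy/dx when we differentiate it.

Move every term to one side and write the relation as F(x, y) = 0. Term by term,
  d/dx[x^3] = 3x^2
  d/dx[-xy] = -x·y' - y
  d/dx[-5y^3] = -15y^2·y'

The pieces without y' make up ∂F/∂x and the coefficient of y' is ∂F/∂y:
  ∂F/∂x = 3x^2 - y,
  ∂F/∂y = -x - 15y^2.

Since d/dx[F] = ∂F/∂x + (∂F/∂y)·y' = 0, solve for y':
  (∂F/∂y)·y' = -∂F/∂x
  dy/dx = -(∂F/∂x)/(∂F/∂y) = -(3x^2 - y)/(-x - 15y^2) = (3x^2 - y)/(x + 15y^2)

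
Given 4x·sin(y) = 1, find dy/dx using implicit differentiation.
Differentiate the relation implicitly: treat y = y(x) and apply the chain rule, so every y-derivative picks up a y' = dy/dx factor.

With everything moved to the left-hand side, differentiate term by term:
  d/dx[4x·sin(y)] = 4x·y'·cos(y) + 4sin(y)
  d/dx[-1] = 0

Separating the contributions that come from x directly and those that come through y:
  without y':      4sin(y)
  multiplying y':  4x·cos(y)

so (4sin(y)) + (4x·cos(y))·y' = 0, and therefore
  dy/dx = -(4sin(y))/(4x·cos(y)) = -tan(y)/x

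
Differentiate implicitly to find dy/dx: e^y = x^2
Take d/dx of both sides. Since y is implicitly a function of x, the chain rule attaches a y' = dy/dx factor whenever we differentiate through y.

Set F(x, y) = (left side) − (right side), so the curve is F = 0. Differentiating each term of F:
  d/dx[-x^2] = -2x
  d/dx[e^(y)] = y'·e^(y)

Collecting, the y'-free part is the partial derivative in x and the y' coefficient is the partial derivative in y:
  ∂F/∂x = -2x
  ∂F/∂y = e^(y)

so d/dx[F(x, y(x))] = ∂F/∂x + (∂F/∂y)·y' = 0. Rearranging,
  dy/dx = -(∂F/∂x)/(∂F/∂y) = -(-2x)/(e^(y)) = 2x·e^(-y)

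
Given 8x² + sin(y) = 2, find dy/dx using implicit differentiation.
Differentiate the relation implicitly: treat y = y(x) and apply the chain rule, so every y-derivative picks up a y' = dy/dx factor.

With everything moved to the left-hand side, differentiate term by term:
  d/dx[8x^2] = 16x
  d/dx[sin(y)] = y'·cos(y)
  d/dx[-2] = 0

Separating the contributions that come from x directly and those that come through y:
  without y':      16x
  multiplying y':  cos(y)

so (16x) + (cos(y))·y' = 0, and therefore
  dy/dx = -(16x)/(cos(y)) = -16x/cos(y)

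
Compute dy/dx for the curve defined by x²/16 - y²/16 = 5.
Differentiate the relation implicitly: treat y = y(x) and apply the chain rule, so every y-derivative picks up a y' = dy/dx factor.

With everything moved to the left-hand side, differentiate term by term:
  d/dx[x^2/16] = x/8
  d/dx[-y^2/16] = -y·y'/8
  d/dx[-5] = 0

Separating the contributions that come from x directly and those that come through y:
  without y':      x/8
  multiplying y':  -y/8

so (x/8) + (-y/8)·y' = 0, and therefore
  dy/dx = -(x/8)/(-y/8) = x/y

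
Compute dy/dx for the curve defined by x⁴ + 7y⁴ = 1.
Differentiate both sides with respect to x, treating y as y(x). By the chain rule, any term containing y contributes a factor of y' = dy/dx when we differentiate it.

Move every term to one side and write the relation as F(x, y) = 0. Term by term,
  d/dx[x^4] = 4x^3
  d/dx[7y^4] = 28y^3·y'
  d/dx[-1] = 0

The pieces without y' make up ∂F/∂x and the coefficient of y' is ∂F/∂y:
  ∂F/∂x = 4x^3,
  ∂F/∂y = 28y^3.

Since d/dx[F] = ∂F/∂x + (∂F/∂y)·y' = 0, solve for y':
  (∂F/∂y)·y' = -∂F/∂x
  dy/dx = -(∂F/∂x)/(∂F/∂y) = -(4x^3)/(28y^3) = -x^3/(7y^3)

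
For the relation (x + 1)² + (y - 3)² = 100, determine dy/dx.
Apply d/dx to both sides, remembering that y depends on x. Each occurrence of y therefore brings in a y' = dy/dx via the chain rule.

With F(x, y) equal to the left-hand side minus the right, differentiate F term by term:
  d/dx[(x + 1)^2] = 2x + 2
  d/dx[(y - 3)^2] = 2·y'(y - 3)
  d/dx[-100] = 0
Adding these up, d/dx[F] = 0 becomes
  (2x + 2) + (2y - 6)·y' = 0,
so isolating y',
  dy/dx = -(2x + 2)/(2y - 6) = (-x - 1)/(y - 3)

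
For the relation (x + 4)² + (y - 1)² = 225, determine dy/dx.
Differentiate the relation implicitly: treat y = y(x) and apply the chain rule, so every y-derivative picks up a y' = dy/dx factor.

With everything moved to the left-hand side, differentiate term by term:
  d/dx[(x + 4)^2] = 2x + 8
  d/dx[(y - 1)^2] = 2·y'(y - 1)
  d/dx[-225] = 0

Separating the contributions that come from x directly and those that come through y:
  without y':      2x + 8
  multiplying y':  2y - 2

so (2x + 8) + (2y - 2)·y' = 0, and therefore
  dy/dx = -(2x + 8)/(2y - 2) = (-x - 4)/(y - 1)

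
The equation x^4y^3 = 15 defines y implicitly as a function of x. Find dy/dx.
Take d/dx of both sides. Since y is implicitly a function of x, the chain rule attaches a y' = dy/dx factor whenever we differentiate through y.

Set F(x, y) = (left side) − (right side), so the curve is F = 0. Differentiating each term of F:
  d/dx[x^4y^3] = 3x^4y^2·y' + 4x^3y^3
  d/dx[-15] = 0

Collecting, the y'-free part is the partial derivative in x and the y' coefficient is the partial derivative in y:
  ∂F/∂x = 4x^3y^3
  ∂F/∂y = 3x^4y^2

so d/dx[F(x, y(x))] = ∂F/∂x + (∂F/∂y)·y' = 0. Rearranging,
  dy/dx = -(∂F/∂x)/(∂F/∂y) = -(4x^3y^3)/(3x^4y^2) = -4y/(3x)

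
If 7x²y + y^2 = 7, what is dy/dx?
Differentiate the relation implicitly: treat y = y(x) and apply the chain rule, so every y-derivative picks up a y' = dy/dx factor.

With everything moved to the left-hand side, differentiate term by term:
  d/dx[7x^2y] = 7x^2·y' + 14xy
  d/dx[y^2] = 2y·y'
  d/dx[-7] = 0

Separating the contributions that come from x directly and those that come through y:
  without y':      14xy
  multiplying y':  7x^2 + 2y

so (14xy) + (7x^2 + 2y)·y' = 0, and therefore
  dy/dx = -(14xy)/(7x^2 + 2y) = -14xy/(7x^2 + 2y)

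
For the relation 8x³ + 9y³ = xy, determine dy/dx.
Apply d/dx to both sides, remembering that y depends on x. Each occurrence of y therefore brings in a y' = dy/dx via the chain rule.

With F(x, y) equal to the left-hand side minus the right, differentiate F term by term:
  d/dx[8x^3] = 24x^2
  d/dx[-xy] = -x·y' - y
  d/dx[9y^3] = 27y^2·y'
Adding these up, d/dx[F] = 0 becomes
  (24x^2 - y) + (-x + 27y^2)·y' = 0,
so isolating y',
  dy/dx = -(24x^2 - y)/(-x + 27y^2) = (24x^2 - y)/(x - 27y^2)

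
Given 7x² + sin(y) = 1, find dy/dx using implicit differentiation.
Differentiate the relation implicitly: treat y = y(x) and apply the chain rule, so every y-derivative picks up a y' = dy/dx factor.

With everything moved to the left-hand side, differentiate term by term:
  d/dx[7x^2] = 14x
  d/dx[sin(y)] = y'·cos(y)
  d/dx[-1] = 0

Separating the contributions that come from x directly and those that come through y:
  without y':      14x
  multiplying y':  cos(y)

so (14x) + (cos(y))·y' = 0, and therefore
  dy/dx = -(14x)/(cos(y)) = -14x/cos(y)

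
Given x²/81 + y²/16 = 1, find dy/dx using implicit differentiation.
Differentiate both sides with respect to x, treating y as y(x). By the chain rule, any term containing y contributes a factor of y' = dy/dx when we differentiate it.

Move every term to one side and write the relation as F(x, y) = 0. Term by term,
  d/dx[x^2/81] = 2x/81
  d/dx[y^2/16] = y·y'/8
  d/dx[-1] = 0

The pieces without y' make up ∂F/∂x and the coefficient of y' is ∂F/∂y:
  ∂F/∂x = 2x/81,
  ∂F/∂y = y/8.

Since d/dx[F] = ∂F/∂x + (∂F/∂y)·y' = 0, solve for y':
  (∂F/∂y)·y' = -∂F/∂x
  dy/dx = -(∂F/∂x)/(∂F/∂y) = -(2x/81)/(y/8) = -16x/(81y)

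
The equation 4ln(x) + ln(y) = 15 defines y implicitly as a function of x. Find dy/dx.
Take d/dx of both sides. Since y is implicitly a function of x, the chain rule attaches a y' = dy/dx factor whenever we differentiate through y.

Set F(x, y) = (left side) − (right side), so the curve is F = 0. Differentiating each term of F:
  d/dx[4ln(x)] = 4/x
  d/dx[ln(y)] = y'/y
  d/dx[-15] = 0

Collecting, the y'-free part is the partial derivative in x and the y' coefficient is the partial derivative in y:
  ∂F/∂x = 4/x
  ∂F/∂y = 1/y

so d/dx[F(x, y(x))] = ∂F/∂x + (∂F/∂y)·y' = 0. Rearranging,
  dy/dx = -(∂F/∂x)/(∂F/∂y) = -(4/x)/(1/y) = -4y/x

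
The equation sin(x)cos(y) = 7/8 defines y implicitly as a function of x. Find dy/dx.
Take d/dx of both sides. Since y is implicitly a function of x, the chain rule attaches a y' = dy/dx factor whenever we differentiate through y.

Set F(x, y) = (left side) − (right side), so the curve is F = 0. Differentiating each term of F:
  d/dx[sin(x)·cos(y)] = -y'·sin(x)·sin(y) + cos(x)·cos(y)
  d/dx[-7/8] = 0

Collecting, the y'-free part is the partial derivative in x and the y' coefficient is the partial derivative in y:
  ∂F/∂x = cos(x)·cos(y)
  ∂F/∂y = -sin(x)·sin(y)

so d/dx[F(x, y(x))] = ∂F/∂x + (∂F/∂y)·y' = 0. Rearranging,
  dy/dx = -(∂F/∂x)/(∂F/∂y) = -(cos(x)·cos(y))/(-sin(x)·sin(y)) = 1/(tan(x)·tan(y))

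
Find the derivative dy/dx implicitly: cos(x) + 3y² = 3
Differentiate the relation implicitly: treat y = y(x) and apply the chain rule, so every y-derivative picks up a y' = dy/dx factor.

With everything moved to the left-hand side, differentiate term by term:
  d/dx[3y^2] = 6y·y'
  d/dx[cos(x)] = -sin(x)
  d/dx[-3] = 0

Separating the contributions that come from x directly and those that come through y:
  without y':      -sin(x)
  multiplying y':  6y

so (-sin(x)) + (6y)·y' = 0, and therefore
  dy/dx = -(-sin(x))/(6y) = sin(x)/(6y)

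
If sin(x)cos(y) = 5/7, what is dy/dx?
Take d/dx of both sides. Since y is implicitly a function of x, the chain rule attaches a y' = dy/dx factor whenever we differentiate through y.

Set F(x, y) = (left side) − (right side), so the curve is F = 0. Differentiating each term of F:
  d/dx[sin(x)·cos(y)] = -y'·sin(x)·sin(y) + cos(x)·cos(y)
  d/dx[-5/7] = 0

Collecting, the y'-free part is the partial derivative in x and the y' coefficient is the partial derivative in y:
  ∂F/∂x = cos(x)·cos(y)
  ∂F/∂y = -sin(x)·sin(y)

so d/dx[F(x, y(x))] = ∂F/∂x + (∂F/∂y)·y' = 0. Rearranging,
  dy/dx = -(∂F/∂x)/(∂F/∂y) = -(cos(x)·cos(y))/(-sin(x)·sin(y)) = 1/(tan(x)·tan(y))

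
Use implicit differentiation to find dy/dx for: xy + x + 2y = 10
Differentiate the relation implicitly: treat y = y(x) and apply the chain rule, so every y-derivative picks up a y' = dy/dx factor.

With everything moved to the left-hand side, differentiate term by term:
  d/dx[xy] = x·y' + y
  d/dx[x] = 1
  d/dx[2y] = 2·y'
  d/dx[-10] = 0

Separating the contributions that come from x directly and those that come through y:
  without y':      y + 1
  multiplying y':  x + 2

so (y + 1) + (x + 2)·y' = 0, and therefore
  dy/dx = -(y + 1)/(x + 2) = (-y - 1)/(x + 2)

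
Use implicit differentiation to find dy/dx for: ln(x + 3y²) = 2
Differentiate both sides with respect to x, treating y as y(x). By the chain rule, any term containing y contributes a factor of y' = dy/dx when we differentiate it.

Move every term to one side and write the relation as F(x, y) = 0. Term by term,
  d/dx[ln(x + 3y^2)] = (6y·y' + 1)/(x + 3y^2)
  d/dx[-2] = 0

The pieces without y' make up ∂F/∂x and the coefficient of y' is ∂F/∂y:
  ∂F/∂x = 1/(x + 3y^2),
  ∂F/∂y = 6y/(x + 3y^2).

Since d/dx[F] = ∂F/∂x + (∂F/∂y)·y' = 0, solve for y':
  (∂F/∂y)·y' = -∂F/∂x
  dy/dx = -(∂F/∂x)/(∂F/∂y) = -(1/(x + 3y^2))/(6y/(x + 3y^2)) = -1/(6y)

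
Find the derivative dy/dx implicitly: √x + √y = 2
Take d/dx of both sides. Since y is implicitly a function of x, the chain rule attaches a y' = dy/dx factor whenever we differentiate through y.

Set F(x, y) = (left side) − (right side), so the curve is F = 0. Differentiating each term of F:
  d/dx[√(x)] = 1/(2√(x))
  d/dx[√(y)] = y'/(2√(y))
  d/dx[-2] = 0

Collecting, the y'-free part is the partial derivative in x and the y' coefficient is the partial derivative in y:
  ∂F/∂x = 1/(2√(x))
  ∂F/∂y = 1/(2√(y))

so d/dx[F(x, y(x))] = ∂F/∂x + (∂F/∂y)·y' = 0. Rearranging,
  dy/dx = -(∂F/∂x)/(∂F/∂y) = -(1/(2√(x)))/(1/(2√(y))) = -√(y)/√(x)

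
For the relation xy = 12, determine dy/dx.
Take d/dx of both sides. Since y is implicitly a function of x, the chain rule attaches a y' = dy/dx factor whenever we differentiate through y.

Set F(x, y) = (left side) − (right side), so the curve is F = 0. Differentiating each term of F:
  d/dx[xy] = x·y' + y
  d/dx[-12] = 0

Collecting, the y'-free part is the partial derivative in x and the y' coefficient is the partial derivative in y:
  ∂F/∂x = y
  ∂F/∂y = x

so d/dx[F(x, y(x))] = ∂F/∂x + (∂F/∂y)·y' = 0. Rearranging,
  dy/dx = -(∂F/∂x)/(∂F/∂y) = -(y)/(x) = -y/x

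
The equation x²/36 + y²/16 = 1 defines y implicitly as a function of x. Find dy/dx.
Differentiate the relation implicitly: treat y = y(x) and apply the chain rule, so every y-derivative picks up a y' = dy/dx factor.

With everything moved to the left-hand side, differentiate term by term:
  d/dx[x^2/36] = x/18
  d/dx[y^2/16] = y·y'/8
  d/dx[-1] = 0

Separating the contributions that come from x directly and those that come through y:
  without y':      x/18
  multiplying y':  y/8

so (x/18) + (y/8)·y' = 0, and therefore
  dy/dx = -(x/18)/(y/8) = -4x/(9y)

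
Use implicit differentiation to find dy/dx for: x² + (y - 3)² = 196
Differentiate the relation implicitly: treat y = y(x) and apply the chain rule, so every y-derivative picks up a y' = dy/dx factor.

With everything moved to the left-hand side, differentiate term by term:
  d/dx[x^2] = 2x
  d/dx[(y - 3)^2] = 2·y'(y - 3)
  d/dx[-196] = 0

Separating the contributions that come from x directly and those that come through y:
  without y':      2x
  multiplying y':  2y - 6

so (2x) + (2y - 6)·y' = 0, and therefore
  dy/dx = -(2x)/(2y - 6) = -x/(y - 3)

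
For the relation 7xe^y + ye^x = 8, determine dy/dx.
Differentiate both sides with respect to x, treating y as y(x). By the chain rule, any term containing y contributes a factor of y' = dy/dx when we differentiate it.

Move every term to one side and write the relation as F(x, y) = 0. Term by term,
  d/dx[7x·e^(y)] = 7x·y'·e^(y) + 7e^(y)
  d/dx[y·e^(x)] = y·e^(x) + y'·e^(x)
  d/dx[-8] = 0

The pieces without y' make up ∂F/∂x and the coefficient of y' is ∂F/∂y:
  ∂F/∂x = y·e^(x) + 7e^(y),
  ∂F/∂y = 7x·e^(y) + e^(x).

Since d/dx[F] = ∂F/∂x + (∂F/∂y)·y' = 0, solve for y':
  (∂F/∂y)·y' = -∂F/∂x
  dy/dx = -(∂F/∂x)/(∂F/∂y) = -(y·e^(x) + 7e^(y))/(7x·e^(y) + e^(x)) = (-y·e^(x) - 7e^(y))/(7x·e^(y) + e^(x))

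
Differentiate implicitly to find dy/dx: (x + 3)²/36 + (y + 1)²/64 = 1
Differentiate both sides with respect to x, treating y as y(x). By the chain rule, any term containing y contributes a factor of y' = dy/dx when we differentiate it.

Move every term to one side and write the relation as F(x, y) = 0. Term by term,
  d/dx[(x + 3)^2/36] = x/18 + 1/6
  d/dx[(y + 1)^2/64] = y'(y + 1)/32
  d/dx[-1] = 0

The pieces without y' make up ∂F/∂x and the coefficient of y' is ∂F/∂y:
  ∂F/∂x = x/18 + 1/6,
  ∂F/∂y = y/32 + 1/32.

Since d/dx[F] = ∂F/∂x + (∂F/∂y)·y' = 0, solve for y':
  (∂F/∂y)·y' = -∂F/∂x
  dy/dx = -(∂F/∂x)/(∂F/∂y) = -(x/18 + 1/6)/(y/32 + 1/32)
        = -((x + 3)/18)/((y + 1)/32) = 16(-x - 3)/(9(y + 1))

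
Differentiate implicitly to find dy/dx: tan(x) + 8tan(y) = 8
Take d/dx of both sides. Since y is implicitly a function of x, the chain rule attaches a y' = dy/dx factor whenever we differentiate through y.

Set F(x, y) = (left side) − (right side), so the curve is F = 0. Differentiating each term of F:
  d/dx[tan(x)] = tan(x)^2 + 1
  d/dx[8tan(y)] = 8·y'(tan(y)^2 + 1)
  d/dx[-8] = 0

Collecting, the y'-free part is the partial derivative in x and the y' coefficient is the partial derivative in y:
  ∂F/∂x = tan(x)^2 + 1
  ∂F/∂y = 8tan(y)^2 + 8

so d/dx[F(x, y(x))] = ∂F/∂x + (∂F/∂y)·y' = 0. Rearranging,
  dy/dx = -(∂F/∂x)/(∂F/∂y) = -(tan(x)^2 + 1)/(8tan(y)^2 + 8) = -cos(y)^2/(8cos(x)^2)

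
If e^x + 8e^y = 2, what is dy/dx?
Differentiate both sides with respect to x, treating y as y(x). By the chain rule, any term containing y contributes a factor of y' = dy/dx when we differentiate it.

Move every term to one side and write the relation as F(x, y) = 0. Term by term,
  d/dx[e^(x)] = e^(x)
  d/dx[8e^(y)] = 8·y'·e^(y)
  d/dx[-2] = 0

The pieces without y' make up ∂F/∂x and the coefficient of y' is ∂F/∂y:
  ∂F/∂x = e^(x),
  ∂F/∂y = 8e^(y).

Since d/dx[F] = ∂F/∂x + (∂F/∂y)·y' = 0, solve for y':
  (∂F/∂y)·y' = -∂F/∂x
  dy/dx = -(∂F/∂x)/(∂F/∂y) = -(e^(x))/(8e^(y)) = -e^(x - y)/8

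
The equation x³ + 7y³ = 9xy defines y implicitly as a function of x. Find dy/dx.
Differentiate the relation implicitly: treat y = y(x) and apply the chain rule, so every y-derivative picks up a y' = dy/dx factor.

With everything moved to the left-hand side, differentiate term by term:
  d/dx[x^3] = 3x^2
  d/dx[-9xy] = -9x·y' - 9y
  d/dx[7y^3] = 21y^2·y'

Separating the contributions that come from x directly and those that come through y:
  without y':      3x^2 - 9y
  multiplying y':  -9x + 21y^2

so (3x^2 - 9y) + (-9x + 21y^2)·y' = 0, and therefore
  dy/dx = -(3x^2 - 9y)/(-9x + 21y^2) = (x^2 - 3y)/(3x - 7y^2)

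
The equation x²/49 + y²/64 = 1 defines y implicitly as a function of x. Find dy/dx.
Differentiate the relation implicitly: treat y = y(x) and apply the chain rule, so every y-derivative picks up a y' = dy/dx factor.

With everything moved to the left-hand side, differentiate term by term:
  d/dx[x^2/49] = 2x/49
  d/dx[y^2/64] = y·y'/32
  d/dx[-1] = 0

Separating the contributions that come from x directly and those that come through y:
  without y':      2x/49
  multiplying y':  y/32

so (2x/49) + (y/32)·y' = 0, and therefore
  dy/dx = -(2x/49)/(y/32) = -64x/(49y)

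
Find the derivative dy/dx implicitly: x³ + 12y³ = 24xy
Take d/dx of both sides. Since y is implicitly a function of x, the chain rule attaches a y' = dy/dx factor whenever we differentiate through y.

Set F(x, y) = (left side) − (right side), so the curve is F = 0. Differentiating each term of F:
  d/dx[x^3] = 3x^2
  d/dx[-24xy] = -24x·y' - 24y
  d/dx[12y^3] = 36y^2·y'

Collecting, the y'-free part is the partial derivative in x and the y' coefficient is the partial derivative in y:
  ∂F/∂x = 3x^2 - 24y
  ∂F/∂y = -24x + 36y^2

so d/dx[F(x, y(x))] = ∂F/∂x + (∂F/∂y)·y' = 0. Rearranging,
  dy/dx = -(∂F/∂x)/(∂F/∂y) = -(3x^2 - 24y)/(-24x + 36y^2) = (x^2 - 8y)/(4(2x - 3y^2))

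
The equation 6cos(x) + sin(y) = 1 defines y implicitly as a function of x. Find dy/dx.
Apply d/dx to both sides, remembering that y depends on x. Each occurrence of y therefore brings in a y' = dy/dx via the chain rule.

With F(x, y) equal to the left-hand side minus the right, differentiate F term by term:
  d/dx[sin(y)] = y'·cos(y)
  d/dx[6cos(x)] = -6sin(x)
  d/dx[-1] = 0
Adding these up, d/dx[F] = 0 becomes
  (-6sin(x)) + (cos(y))·y' = 0,
so isolating y',
  dy/dx = -(-6sin(x))/(cos(y)) = 6sin(x)/cos(y)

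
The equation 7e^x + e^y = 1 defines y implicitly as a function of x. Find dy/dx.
Take d/dx of both sides. Since y is implicitly a function of x, the chain rule attaches a y' = dy/dx factor whenever we differentiate through y.

Set F(x, y) = (left side) − (right side), so the curve is F = 0. Differentiating each term of F:
  d/dx[7e^(x)] = 7e^(x)
  d/dx[e^(y)] = y'·e^(y)
  d/dx[-1] = 0

Collecting, the y'-free part is the partial derivative in x and the y' coefficient is the partial derivative in y:
  ∂F/∂x = 7e^(x)
  ∂F/∂y = e^(y)

so d/dx[F(x, y(x))] = ∂F/∂x + (∂F/∂y)·y' = 0. Rearranging,
  dy/dx = -(∂F/∂x)/(∂F/∂y) = -(7e^(x))/(e^(y)) = -7e^(x - y)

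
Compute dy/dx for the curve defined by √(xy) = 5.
Take d/dx of both sides. Since y is implicitly a function of x, the chain rule attaches a y' = dy/dx factor whenever we differentiate through y.

Set F(x, y) = (left side) − (right side), so the curve is F = 0. Differentiating each term of F:
  d/dx[√(xy)] = √(xy)(x·y'/2 + y/2)/(xy)
  d/dx[-5] = 0

Collecting, the y'-free part is the partial derivative in x and the y' coefficient is the partial derivative in y:
  ∂F/∂x = √(xy)/(2x)
  ∂F/∂y = √(xy)/(2y)

so d/dx[F(x, y(x))] = ∂F/∂x + (∂F/∂y)·y' = 0. Rearranging,
  dy/dx = -(∂F/∂x)/(∂F/∂y) = -(√(xy)/(2x))/(√(xy)/(2y)) = -y/x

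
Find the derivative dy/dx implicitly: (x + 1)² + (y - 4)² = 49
Differentiate the relation implicitly: treat y = y(x) and apply the chain rule, so every y-derivative picks up a y' = dy/dx factor.

With everything moved to the left-hand side, differentiate term by term:
  d/dx[(x + 1)^2] = 2x + 2
  d/dx[(y - 4)^2] = 2·y'(y - 4)
  d/dx[-49] = 0

Separating the contributions that come from x directly and those that come through y:
  without y':      2x + 2
  multiplying y':  2y - 8

so (2x + 2) + (2y - 8)·y' = 0, and therefore
  dy/dx = -(2x + 2)/(2y - 8) = (-x - 1)/(y - 4)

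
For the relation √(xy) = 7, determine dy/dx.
Differentiate the relation implicitly: treat y = y(x) and apply the chain rule, so every y-derivative picks up a y' = dy/dx factor.

With everything moved to the left-hand side, differentiate term by term:
  d/dx[√(xy)] = √(xy)(x·y'/2 + y/2)/(xy)
  d/dx[-7] = 0

Separating the contributions that come from x directly and those that come through y:
  without y':      √(xy)/(2x)
  multiplying y':  √(xy)/(2y)

so (√(xy)/(2x)) + (√(xy)/(2y))·y' = 0, and therefore
  dy/dx = -(√(xy)/(2x))/(√(xy)/(2y)) = -y/x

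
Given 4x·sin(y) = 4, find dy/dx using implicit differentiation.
Differentiate the relation implicitly: treat y = y(x) and apply the chain rule, so every y-derivative picks up a y' = dy/dx factor.

With everything moved to the left-hand side, differentiate term by term:
  d/dx[4x·sin(y)] = 4x·y'·cos(y) + 4sin(y)
  d/dx[-4] = 0

Separating the contributions that come from x directly and those that come through y:
  without y':      4sin(y)
  multiplying y':  4x·cos(y)

so (4sin(y)) + (4x·cos(y))·y' = 0, and therefore
  dy/dx = -(4sin(y))/(4x·cos(y)) = -tan(y)/x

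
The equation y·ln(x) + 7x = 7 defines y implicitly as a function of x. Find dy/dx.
Differentiate the relation implicitly: treat y = y(x) and apply the chain rule, so every y-derivative picks up a y' = dy/dx factor.

With everything moved to the left-hand side, differentiate term by term:
  d/dx[7x] = 7
  d/dx[y·ln(x)] = y'·ln(x) + y/x
  d/dx[-7] = 0

Separating the contributions that come from x directly and those that come through y:
  without y':      7 + y/x
  multiplying y':  ln(x)

so (7 + y/x) + (ln(x))·y' = 0, and therefore
  dy/dx = -(7 + y/x)/(ln(x))
        = -((7x + y)/x)/(ln(x)) = (-7x - y)/(x·ln(x))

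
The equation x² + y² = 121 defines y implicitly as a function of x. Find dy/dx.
Take d/dx of both sides. Since y is implicitly a function of x, the chain rule attaches a y' = dy/dx factor whenever we differentiate through y.

Set F(x, y) = (left side) − (right side), so the curve is F = 0. Differentiating each term of F:
  d/dx[x^2] = 2x
  d/dx[y^2] = 2y·y'
  d/dx[-121] = 0

Collecting, the y'-free part is the partial derivative in x and the y' coefficient is the partial derivative in y:
  ∂F/∂x = 2x
  ∂F/∂y = 2y

so d/dx[F(x, y(x))] = ∂F/∂x + (∂F/∂y)·y' = 0. Rearranging,
  dy/dx = -(∂F/∂x)/(∂F/∂y) = -(2x)/(2y) = -x/y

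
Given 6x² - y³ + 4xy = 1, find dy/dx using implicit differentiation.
Differentiate the relation implicitly: treat y = y(x) and apply the chain rule, so every y-derivative picks up a y' = dy/dx factor.

With everything moved to the left-hand side, differentiate term by term:
  d/dx[6x^2] = 12x
  d/dx[4xy] = 4x·y' + 4y
  d/dx[-y^3] = -3y^2·y'
  d/dx[-1] = 0

Separating the contributions that come from x directly and those that come through y:
  without y':      12x + 4y
  multiplying y':  4x - 3y^2

so (12x + 4y) + (4x - 3y^2)·y' = 0, and therefore
  dy/dx = -(12x + 4y)/(4x - 3y^2) = 4(-3x - y)/(4x - 3y^2)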